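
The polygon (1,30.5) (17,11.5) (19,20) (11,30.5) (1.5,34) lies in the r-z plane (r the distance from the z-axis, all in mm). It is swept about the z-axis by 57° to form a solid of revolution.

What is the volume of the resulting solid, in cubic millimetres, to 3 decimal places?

Volume = 1685.504 mm³

Profile (r,z), 5 vertices: (1,30.5) (17,11.5) (19,20) (11,30.5) (1.5,34)
edge 0: (1,30.5)→(17,11.5)  cross = 1·11.5 − 17·30.5 = -507.0000; (r_i+r_j)·cross = 18·-507.0000 = -9126.0000
edge 1: (17,11.5)→(19,20)  cross = 17·20 − 19·11.5 = 121.5000; (r_i+r_j)·cross = 36·121.5000 = 4374.0000
edge 2: (19,20)→(11,30.5)  cross = 19·30.5 − 11·20 = 359.5000; (r_i+r_j)·cross = 30·359.5000 = 10785.0000
edge 3: (11,30.5)→(1.5,34)  cross = 11·34 − 1.5·30.5 = 328.2500; (r_i+r_j)·cross = 12.5·328.2500 = 4103.1250
edge 4: (1.5,34)→(1,30.5)  cross = 1.5·30.5 − 1·34 = 11.7500; (r_i+r_j)·cross = 2.5·11.7500 = 29.3750
Σcross = 314.0000 → A = |Σcross|/2 = 157.0000 mm²
Σ(r_i+r_j)·cross = 10165.5000 → first moment M = |Σ|/6 = 1694.2500
R_c = M/A = 1694.2500/157.0000 = 10.7914 mm
θ = 57° = 0.994838 rad
V = θ·R_c·A = 0.994838·10.7914·157.0000 = 1685.504 mm³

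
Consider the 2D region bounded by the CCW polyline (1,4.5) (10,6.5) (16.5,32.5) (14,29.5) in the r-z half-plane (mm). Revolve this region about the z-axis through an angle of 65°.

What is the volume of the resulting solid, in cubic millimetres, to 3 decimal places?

Volume = 1289.082 mm³

Profile (r,z), 4 vertices: (1,4.5) (10,6.5) (16.5,32.5) (14,29.5)
edge 0: (1,4.5)→(10,6.5)  cross = 1·6.5 − 10·4.5 = -38.5000; (r_i+r_j)·cross = 11·-38.5000 = -423.5000
edge 1: (10,6.5)→(16.5,32.5)  cross = 10·32.5 − 16.5·6.5 = 217.7500; (r_i+r_j)·cross = 26.5·217.7500 = 5770.3750
edge 2: (16.5,32.5)→(14,29.5)  cross = 16.5·29.5 − 14·32.5 = 31.7500; (r_i+r_j)·cross = 30.5·31.7500 = 968.3750
edge 3: (14,29.5)→(1,4.5)  cross = 14·4.5 − 1·29.5 = 33.5000; (r_i+r_j)·cross = 15·33.5000 = 502.5000
Σcross = 244.5000 → A = |Σcross|/2 = 122.2500 mm²
Σ(r_i+r_j)·cross = 6817.7500 → first moment M = |Σ|/6 = 1136.2917
R_c = M/A = 1136.2917/122.2500 = 9.2948 mm
θ = 65° = 1.134464 rad
V = θ·R_c·A = 1.134464·9.2948·122.2500 = 1289.082 mm³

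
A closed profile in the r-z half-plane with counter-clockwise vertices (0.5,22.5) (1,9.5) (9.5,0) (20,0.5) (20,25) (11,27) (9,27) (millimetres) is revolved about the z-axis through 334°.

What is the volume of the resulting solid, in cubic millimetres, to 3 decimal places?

Volume = 29007.457 mm³

Profile (r,z), 7 vertices: (0.5,22.5) (1,9.5) (9.5,0) (20,0.5) (20,25) (11,27) (9,27)
edge 0: (0.5,22.5)→(1,9.5)  cross = 0.5·9.5 − 1·22.5 = -17.7500; (r_i+r_j)·cross = 1.5·-17.7500 = -26.6250
edge 1: (1,9.5)→(9.5,0)  cross = 1·0 − 9.5·9.5 = -90.2500; (r_i+r_j)·cross = 10.5·-90.2500 = -947.6250
edge 2: (9.5,0)→(20,0.5)  cross = 9.5·0.5 − 20·0 = 4.7500; (r_i+r_j)·cross = 29.5·4.7500 = 140.1250
edge 3: (20,0.5)→(20,25)  cross = 20·25 − 20·0.5 = 490.0000; (r_i+r_j)·cross = 40·490.0000 = 19600.0000
edge 4: (20,25)→(11,27)  cross = 20·27 − 11·25 = 265.0000; (r_i+r_j)·cross = 31·265.0000 = 8215.0000
edge 5: (11,27)→(9,27)  cross = 11·27 − 9·27 = 54.0000; (r_i+r_j)·cross = 20·54.0000 = 1080.0000
edge 6: (9,27)→(0.5,22.5)  cross = 9·22.5 − 0.5·27 = 189.0000; (r_i+r_j)·cross = 9.5·189.0000 = 1795.5000
Σcross = 894.7500 → A = |Σcross|/2 = 447.3750 mm²
Σ(r_i+r_j)·cross = 29856.3750 → first moment M = |Σ|/6 = 4976.0625
R_c = M/A = 4976.0625/447.3750 = 11.1228 mm
θ = 334° = 5.829400 rad
V = θ·R_c·A = 5.829400·11.1228·447.3750 = 29007.457 mm³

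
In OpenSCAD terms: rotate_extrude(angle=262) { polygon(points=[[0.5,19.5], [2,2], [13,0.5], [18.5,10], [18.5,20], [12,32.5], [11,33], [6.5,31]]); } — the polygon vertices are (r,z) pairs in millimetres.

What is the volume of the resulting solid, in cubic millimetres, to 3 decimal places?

Profile (r,z), 8 vertices: (0.5,19.5) (2,2) (13,0.5) (18.5,10) (18.5,20) (12,32.5) (11,33) (6.5,31)
edge 0: (0.5,19.5)→(2,2)  cross = 0.5·2 − 2·19.5 = -38.0000; (r_i+r_j)·cross = 2.5·-38.0000 = -95.0000
edge 1: (2,2)→(13,0.5)  cross = 2·0.5 − 13·2 = -25.0000; (r_i+r_j)·cross = 15·-25.0000 = -375.0000
edge 2: (13,0.5)→(18.5,10)  cross = 13·10 − 18.5·0.5 = 120.7500; (r_i+r_j)·cross = 31.5·120.7500 = 3803.6250
edge 3: (18.5,10)→(18.5,20)  cross = 18.5·20 − 18.5·10 = 185.0000; (r_i+r_j)·cross = 37·185.0000 = 6845.0000
edge 4: (18.5,20)→(12,32.5)  cross = 18.5·32.5 − 12·20 = 361.2500; (r_i+r_j)·cross = 30.5·361.2500 = 11018.1250
edge 5: (12,32.5)→(11,33)  cross = 12·33 − 11·32.5 = 38.5000; (r_i+r_j)·cross = 23·38.5000 = 885.5000
edge 6: (11,33)→(6.5,31)  cross = 11·31 − 6.5·33 = 126.5000; (r_i+r_j)·cross = 17.5·126.5000 = 2213.7500
edge 7: (6.5,31)→(0.5,19.5)  cross = 6.5·19.5 − 0.5·31 = 111.2500; (r_i+r_j)·cross = 7·111.2500 = 778.7500
Σcross = 880.2500 → A = |Σcross|/2 = 440.1250 mm²
Σ(r_i+r_j)·cross = 25074.7500 → first moment M = |Σ|/6 = 4179.1250
R_c = M/A = 4179.1250/440.1250 = 9.4953 mm
θ = 262° = 4.572763 rad
V = θ·R_c·A = 4.572763·9.4953·440.1250 = 19110.147 mm³

Volume = 19110.147 mm³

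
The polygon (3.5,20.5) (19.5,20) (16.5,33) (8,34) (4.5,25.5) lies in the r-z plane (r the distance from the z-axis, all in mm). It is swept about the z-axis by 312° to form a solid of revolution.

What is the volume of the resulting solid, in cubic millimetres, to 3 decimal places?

Volume = 10563.902 mm³

Profile (r,z), 5 vertices: (3.5,20.5) (19.5,20) (16.5,33) (8,34) (4.5,25.5)
edge 0: (3.5,20.5)→(19.5,20)  cross = 3.5·20 − 19.5·20.5 = -329.7500; (r_i+r_j)·cross = 23·-329.7500 = -7584.2500
edge 1: (19.5,20)→(16.5,33)  cross = 19.5·33 − 16.5·20 = 313.5000; (r_i+r_j)·cross = 36·313.5000 = 11286.0000
edge 2: (16.5,33)→(8,34)  cross = 16.5·34 − 8·33 = 297.0000; (r_i+r_j)·cross = 24.5·297.0000 = 7276.5000
edge 3: (8,34)→(4.5,25.5)  cross = 8·25.5 − 4.5·34 = 51.0000; (r_i+r_j)·cross = 12.5·51.0000 = 637.5000
edge 4: (4.5,25.5)→(3.5,20.5)  cross = 4.5·20.5 − 3.5·25.5 = 3.0000; (r_i+r_j)·cross = 8·3.0000 = 24.0000
Σcross = 334.7500 → A = |Σcross|/2 = 167.3750 mm²
Σ(r_i+r_j)·cross = 11639.7500 → first moment M = |Σ|/6 = 1939.9583
R_c = M/A = 1939.9583/167.3750 = 11.5905 mm
θ = 312° = 5.445427 rad
V = θ·R_c·A = 5.445427·11.5905·167.3750 = 10563.902 mm³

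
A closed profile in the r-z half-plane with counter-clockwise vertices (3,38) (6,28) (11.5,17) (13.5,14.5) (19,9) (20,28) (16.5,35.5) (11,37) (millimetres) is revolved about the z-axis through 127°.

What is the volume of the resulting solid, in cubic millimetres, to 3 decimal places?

Volume = 7908.808 mm³

Profile (r,z), 8 vertices: (3,38) (6,28) (11.5,17) (13.5,14.5) (19,9) (20,28) (16.5,35.5) (11,37)
edge 0: (3,38)→(6,28)  cross = 3·28 − 6·38 = -144.0000; (r_i+r_j)·cross = 9·-144.0000 = -1296.0000
edge 1: (6,28)→(11.5,17)  cross = 6·17 − 11.5·28 = -220.0000; (r_i+r_j)·cross = 17.5·-220.0000 = -3850.0000
edge 2: (11.5,17)→(13.5,14.5)  cross = 11.5·14.5 − 13.5·17 = -62.7500; (r_i+r_j)·cross = 25·-62.7500 = -1568.7500
edge 3: (13.5,14.5)→(19,9)  cross = 13.5·9 − 19·14.5 = -154.0000; (r_i+r_j)·cross = 32.5·-154.0000 = -5005.0000
edge 4: (19,9)→(20,28)  cross = 19·28 − 20·9 = 352.0000; (r_i+r_j)·cross = 39·352.0000 = 13728.0000
edge 5: (20,28)→(16.5,35.5)  cross = 20·35.5 − 16.5·28 = 248.0000; (r_i+r_j)·cross = 36.5·248.0000 = 9052.0000
edge 6: (16.5,35.5)→(11,37)  cross = 16.5·37 − 11·35.5 = 220.0000; (r_i+r_j)·cross = 27.5·220.0000 = 6050.0000
edge 7: (11,37)→(3,38)  cross = 11·38 − 3·37 = 307.0000; (r_i+r_j)·cross = 14·307.0000 = 4298.0000
Σcross = 546.2500 → A = |Σcross|/2 = 273.1250 mm²
Σ(r_i+r_j)·cross = 21408.2500 → first moment M = |Σ|/6 = 3568.0417
R_c = M/A = 3568.0417/273.1250 = 13.0638 mm
θ = 127° = 2.216568 rad
V = θ·R_c·A = 2.216568·13.0638·273.1250 = 7908.808 mm³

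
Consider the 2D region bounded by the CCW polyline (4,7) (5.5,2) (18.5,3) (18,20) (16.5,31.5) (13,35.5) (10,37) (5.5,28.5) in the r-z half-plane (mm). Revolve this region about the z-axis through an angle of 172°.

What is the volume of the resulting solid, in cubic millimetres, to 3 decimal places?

Profile (r,z), 8 vertices: (4,7) (5.5,2) (18.5,3) (18,20) (16.5,31.5) (13,35.5) (10,37) (5.5,28.5)
edge 0: (4,7)→(5.5,2)  cross = 4·2 − 5.5·7 = -30.5000; (r_i+r_j)·cross = 9.5·-30.5000 = -289.7500
edge 1: (5.5,2)→(18.5,3)  cross = 5.5·3 − 18.5·2 = -20.5000; (r_i+r_j)·cross = 24·-20.5000 = -492.0000
edge 2: (18.5,3)→(18,20)  cross = 18.5·20 − 18·3 = 316.0000; (r_i+r_j)·cross = 36.5·316.0000 = 11534.0000
edge 3: (18,20)→(16.5,31.5)  cross = 18·31.5 − 16.5·20 = 237.0000; (r_i+r_j)·cross = 34.5·237.0000 = 8176.5000
edge 4: (16.5,31.5)→(13,35.5)  cross = 16.5·35.5 − 13·31.5 = 176.2500; (r_i+r_j)·cross = 29.5·176.2500 = 5199.3750
edge 5: (13,35.5)→(10,37)  cross = 13·37 − 10·35.5 = 126.0000; (r_i+r_j)·cross = 23·126.0000 = 2898.0000
edge 6: (10,37)→(5.5,28.5)  cross = 10·28.5 − 5.5·37 = 81.5000; (r_i+r_j)·cross = 15.5·81.5000 = 1263.2500
edge 7: (5.5,28.5)→(4,7)  cross = 5.5·7 − 4·28.5 = -75.5000; (r_i+r_j)·cross = 9.5·-75.5000 = -717.2500
Σcross = 810.2500 → A = |Σcross|/2 = 405.1250 mm²
Σ(r_i+r_j)·cross = 27572.1250 → first moment M = |Σ|/6 = 4595.3542
R_c = M/A = 4595.3542/405.1250 = 11.3431 mm
θ = 172° = 3.001966 rad
V = θ·R_c·A = 3.001966·11.3431·405.1250 = 13795.098 mm³

Volume = 13795.098 mm³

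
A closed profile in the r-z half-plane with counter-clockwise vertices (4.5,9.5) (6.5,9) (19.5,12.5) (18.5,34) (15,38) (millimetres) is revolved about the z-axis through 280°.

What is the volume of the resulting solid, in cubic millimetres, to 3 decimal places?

Volume = 15990.008 mm³

Profile (r,z), 5 vertices: (4.5,9.5) (6.5,9) (19.5,12.5) (18.5,34) (15,38)
edge 0: (4.5,9.5)→(6.5,9)  cross = 4.5·9 − 6.5·9.5 = -21.2500; (r_i+r_j)·cross = 11·-21.2500 = -233.7500
edge 1: (6.5,9)→(19.5,12.5)  cross = 6.5·12.5 − 19.5·9 = -94.2500; (r_i+r_j)·cross = 26·-94.2500 = -2450.5000
edge 2: (19.5,12.5)→(18.5,34)  cross = 19.5·34 − 18.5·12.5 = 431.7500; (r_i+r_j)·cross = 38·431.7500 = 16406.5000
edge 3: (18.5,34)→(15,38)  cross = 18.5·38 − 15·34 = 193.0000; (r_i+r_j)·cross = 33.5·193.0000 = 6465.5000
edge 4: (15,38)→(4.5,9.5)  cross = 15·9.5 − 4.5·38 = -28.5000; (r_i+r_j)·cross = 19.5·-28.5000 = -555.7500
Σcross = 480.7500 → A = |Σcross|/2 = 240.3750 mm²
Σ(r_i+r_j)·cross = 19632.0000 → first moment M = |Σ|/6 = 3272.0000
R_c = M/A = 3272.0000/240.3750 = 13.6121 mm
θ = 280° = 4.886922 rad
V = θ·R_c·A = 4.886922·13.6121·240.3750 = 15990.008 mm³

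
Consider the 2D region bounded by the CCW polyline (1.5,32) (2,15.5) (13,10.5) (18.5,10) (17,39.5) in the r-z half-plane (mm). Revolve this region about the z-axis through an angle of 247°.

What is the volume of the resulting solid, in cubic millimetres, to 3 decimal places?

Volume = 17244.212 mm³

Profile (r,z), 5 vertices: (1.5,32) (2,15.5) (13,10.5) (18.5,10) (17,39.5)
edge 0: (1.5,32)→(2,15.5)  cross = 1.5·15.5 − 2·32 = -40.7500; (r_i+r_j)·cross = 3.5·-40.7500 = -142.6250
edge 1: (2,15.5)→(13,10.5)  cross = 2·10.5 − 13·15.5 = -180.5000; (r_i+r_j)·cross = 15·-180.5000 = -2707.5000
edge 2: (13,10.5)→(18.5,10)  cross = 13·10 − 18.5·10.5 = -64.2500; (r_i+r_j)·cross = 31.5·-64.2500 = -2023.8750
edge 3: (18.5,10)→(17,39.5)  cross = 18.5·39.5 − 17·10 = 560.7500; (r_i+r_j)·cross = 35.5·560.7500 = 19906.6250
edge 4: (17,39.5)→(1.5,32)  cross = 17·32 − 1.5·39.5 = 484.7500; (r_i+r_j)·cross = 18.5·484.7500 = 8967.8750
Σcross = 760.0000 → A = |Σcross|/2 = 380.0000 mm²
Σ(r_i+r_j)·cross = 24000.5000 → first moment M = |Σ|/6 = 4000.0833
R_c = M/A = 4000.0833/380.0000 = 10.5265 mm
θ = 247° = 4.310963 rad
V = θ·R_c·A = 4.310963·10.5265·380.0000 = 17244.212 mm³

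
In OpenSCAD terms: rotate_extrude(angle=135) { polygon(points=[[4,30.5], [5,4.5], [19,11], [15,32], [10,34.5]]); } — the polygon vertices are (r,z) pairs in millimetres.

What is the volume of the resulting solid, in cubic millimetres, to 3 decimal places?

Profile (r,z), 5 vertices: (4,30.5) (5,4.5) (19,11) (15,32) (10,34.5)
edge 0: (4,30.5)→(5,4.5)  cross = 4·4.5 − 5·30.5 = -134.5000; (r_i+r_j)·cross = 9·-134.5000 = -1210.5000
edge 1: (5,4.5)→(19,11)  cross = 5·11 − 19·4.5 = -30.5000; (r_i+r_j)·cross = 24·-30.5000 = -732.0000
edge 2: (19,11)→(15,32)  cross = 19·32 − 15·11 = 443.0000; (r_i+r_j)·cross = 34·443.0000 = 15062.0000
edge 3: (15,32)→(10,34.5)  cross = 15·34.5 − 10·32 = 197.5000; (r_i+r_j)·cross = 25·197.5000 = 4937.5000
edge 4: (10,34.5)→(4,30.5)  cross = 10·30.5 − 4·34.5 = 167.0000; (r_i+r_j)·cross = 14·167.0000 = 2338.0000
Σcross = 642.5000 → A = |Σcross|/2 = 321.2500 mm²
Σ(r_i+r_j)·cross = 20395.0000 → first moment M = |Σ|/6 = 3399.1667
R_c = M/A = 3399.1667/321.2500 = 10.5811 mm
θ = 135° = 2.356194 rad
V = θ·R_c·A = 2.356194·10.5811·321.2500 = 8009.098 mm³

Volume = 8009.098 mm³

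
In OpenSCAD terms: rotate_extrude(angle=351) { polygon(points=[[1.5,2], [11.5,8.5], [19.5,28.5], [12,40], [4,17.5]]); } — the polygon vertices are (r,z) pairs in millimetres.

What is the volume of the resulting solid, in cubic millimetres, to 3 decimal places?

Profile (r,z), 5 vertices: (1.5,2) (11.5,8.5) (19.5,28.5) (12,40) (4,17.5)
edge 0: (1.5,2)→(11.5,8.5)  cross = 1.5·8.5 − 11.5·2 = -10.2500; (r_i+r_j)·cross = 13·-10.2500 = -133.2500
edge 1: (11.5,8.5)→(19.5,28.5)  cross = 11.5·28.5 − 19.5·8.5 = 162.0000; (r_i+r_j)·cross = 31·162.0000 = 5022.0000
edge 2: (19.5,28.5)→(12,40)  cross = 19.5·40 − 12·28.5 = 438.0000; (r_i+r_j)·cross = 31.5·438.0000 = 13797.0000
edge 3: (12,40)→(4,17.5)  cross = 12·17.5 − 4·40 = 50.0000; (r_i+r_j)·cross = 16·50.0000 = 800.0000
edge 4: (4,17.5)→(1.5,2)  cross = 4·2 − 1.5·17.5 = -18.2500; (r_i+r_j)·cross = 5.5·-18.2500 = -100.3750
Σcross = 621.5000 → A = |Σcross|/2 = 310.7500 mm²
Σ(r_i+r_j)·cross = 19385.3750 → first moment M = |Σ|/6 = 3230.8958
R_c = M/A = 3230.8958/310.7500 = 10.3971 mm
θ = 351° = 6.126106 rad
V = θ·R_c·A = 6.126106·10.3971·310.7500 = 19792.809 mm³

Volume = 19792.809 mm³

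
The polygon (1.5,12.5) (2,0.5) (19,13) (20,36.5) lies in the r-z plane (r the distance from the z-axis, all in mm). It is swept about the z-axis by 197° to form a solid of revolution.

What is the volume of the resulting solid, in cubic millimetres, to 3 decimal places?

Volume = 12243.781 mm³

Profile (r,z), 4 vertices: (1.5,12.5) (2,0.5) (19,13) (20,36.5)
edge 0: (1.5,12.5)→(2,0.5)  cross = 1.5·0.5 − 2·12.5 = -24.2500; (r_i+r_j)·cross = 3.5·-24.2500 = -84.8750
edge 1: (2,0.5)→(19,13)  cross = 2·13 − 19·0.5 = 16.5000; (r_i+r_j)·cross = 21·16.5000 = 346.5000
edge 2: (19,13)→(20,36.5)  cross = 19·36.5 − 20·13 = 433.5000; (r_i+r_j)·cross = 39·433.5000 = 16906.5000
edge 3: (20,36.5)→(1.5,12.5)  cross = 20·12.5 − 1.5·36.5 = 195.2500; (r_i+r_j)·cross = 21.5·195.2500 = 4197.8750
Σcross = 621.0000 → A = |Σcross|/2 = 310.5000 mm²
Σ(r_i+r_j)·cross = 21366.0000 → first moment M = |Σ|/6 = 3561.0000
R_c = M/A = 3561.0000/310.5000 = 11.4686 mm
θ = 197° = 3.438299 rad
V = θ·R_c·A = 3.438299·11.4686·310.5000 = 12243.781 mm³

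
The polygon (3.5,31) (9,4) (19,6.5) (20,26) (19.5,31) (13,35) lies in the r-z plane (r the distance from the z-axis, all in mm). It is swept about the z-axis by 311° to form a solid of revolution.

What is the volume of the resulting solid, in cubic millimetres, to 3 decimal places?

Profile (r,z), 6 vertices: (3.5,31) (9,4) (19,6.5) (20,26) (19.5,31) (13,35)
edge 0: (3.5,31)→(9,4)  cross = 3.5·4 − 9·31 = -265.0000; (r_i+r_j)·cross = 12.5·-265.0000 = -3312.5000
edge 1: (9,4)→(19,6.5)  cross = 9·6.5 − 19·4 = -17.5000; (r_i+r_j)·cross = 28·-17.5000 = -490.0000
edge 2: (19,6.5)→(20,26)  cross = 19·26 − 20·6.5 = 364.0000; (r_i+r_j)·cross = 39·364.0000 = 14196.0000
edge 3: (20,26)→(19.5,31)  cross = 20·31 − 19.5·26 = 113.0000; (r_i+r_j)·cross = 39.5·113.0000 = 4463.5000
edge 4: (19.5,31)→(13,35)  cross = 19.5·35 − 13·31 = 279.5000; (r_i+r_j)·cross = 32.5·279.5000 = 9083.7500
edge 5: (13,35)→(3.5,31)  cross = 13·31 − 3.5·35 = 280.5000; (r_i+r_j)·cross = 16.5·280.5000 = 4628.2500
Σcross = 754.5000 → A = |Σcross|/2 = 377.2500 mm²
Σ(r_i+r_j)·cross = 28569.0000 → first moment M = |Σ|/6 = 4761.5000
R_c = M/A = 4761.5000/377.2500 = 12.6216 mm
θ = 311° = 5.427974 rad
V = θ·R_c·A = 5.427974·12.6216·377.2500 = 25845.298 mm³

Volume = 25845.298 mm³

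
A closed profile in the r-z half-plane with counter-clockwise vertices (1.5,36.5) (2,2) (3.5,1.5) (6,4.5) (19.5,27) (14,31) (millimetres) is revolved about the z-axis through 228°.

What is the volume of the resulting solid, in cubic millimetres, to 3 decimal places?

Profile (r,z), 6 vertices: (1.5,36.5) (2,2) (3.5,1.5) (6,4.5) (19.5,27) (14,31)
edge 0: (1.5,36.5)→(2,2)  cross = 1.5·2 − 2·36.5 = -70.0000; (r_i+r_j)·cross = 3.5·-70.0000 = -245.0000
edge 1: (2,2)→(3.5,1.5)  cross = 2·1.5 − 3.5·2 = -4.0000; (r_i+r_j)·cross = 5.5·-4.0000 = -22.0000
edge 2: (3.5,1.5)→(6,4.5)  cross = 3.5·4.5 − 6·1.5 = 6.7500; (r_i+r_j)·cross = 9.5·6.7500 = 64.1250
edge 3: (6,4.5)→(19.5,27)  cross = 6·27 − 19.5·4.5 = 74.2500; (r_i+r_j)·cross = 25.5·74.2500 = 1893.3750
edge 4: (19.5,27)→(14,31)  cross = 19.5·31 − 14·27 = 226.5000; (r_i+r_j)·cross = 33.5·226.5000 = 7587.7500
edge 5: (14,31)→(1.5,36.5)  cross = 14·36.5 − 1.5·31 = 464.5000; (r_i+r_j)·cross = 15.5·464.5000 = 7199.7500
Σcross = 698.0000 → A = |Σcross|/2 = 349.0000 mm²
Σ(r_i+r_j)·cross = 16478.0000 → first moment M = |Σ|/6 = 2746.3333
R_c = M/A = 2746.3333/349.0000 = 7.8691 mm
θ = 228° = 3.979351 rad
V = θ·R_c·A = 3.979351·7.8691·349.0000 = 10928.623 mm³

Volume = 10928.623 mm³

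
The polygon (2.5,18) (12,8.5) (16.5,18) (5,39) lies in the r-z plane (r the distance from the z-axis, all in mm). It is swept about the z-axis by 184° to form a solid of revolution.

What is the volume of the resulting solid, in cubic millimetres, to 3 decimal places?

Profile (r,z), 4 vertices: (2.5,18) (12,8.5) (16.5,18) (5,39)
edge 0: (2.5,18)→(12,8.5)  cross = 2.5·8.5 − 12·18 = -194.7500; (r_i+r_j)·cross = 14.5·-194.7500 = -2823.8750
edge 1: (12,8.5)→(16.5,18)  cross = 12·18 − 16.5·8.5 = 75.7500; (r_i+r_j)·cross = 28.5·75.7500 = 2158.8750
edge 2: (16.5,18)→(5,39)  cross = 16.5·39 − 5·18 = 553.5000; (r_i+r_j)·cross = 21.5·553.5000 = 11900.2500
edge 3: (5,39)→(2.5,18)  cross = 5·18 − 2.5·39 = -7.5000; (r_i+r_j)·cross = 7.5·-7.5000 = -56.2500
Σcross = 427.0000 → A = |Σcross|/2 = 213.5000 mm²
Σ(r_i+r_j)·cross = 11179.0000 → first moment M = |Σ|/6 = 1863.1667
R_c = M/A = 1863.1667/213.5000 = 8.7268 mm
θ = 184° = 3.211406 rad
V = θ·R_c·A = 3.211406·8.7268·213.5000 = 5983.384 mm³

Volume = 5983.384 mm³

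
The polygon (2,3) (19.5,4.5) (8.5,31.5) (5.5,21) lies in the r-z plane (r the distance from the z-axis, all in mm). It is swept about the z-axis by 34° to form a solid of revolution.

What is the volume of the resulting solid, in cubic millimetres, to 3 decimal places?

Profile (r,z), 4 vertices: (2,3) (19.5,4.5) (8.5,31.5) (5.5,21)
edge 0: (2,3)→(19.5,4.5)  cross = 2·4.5 − 19.5·3 = -49.5000; (r_i+r_j)·cross = 21.5·-49.5000 = -1064.2500
edge 1: (19.5,4.5)→(8.5,31.5)  cross = 19.5·31.5 − 8.5·4.5 = 576.0000; (r_i+r_j)·cross = 28·576.0000 = 16128.0000
edge 2: (8.5,31.5)→(5.5,21)  cross = 8.5·21 − 5.5·31.5 = 5.2500; (r_i+r_j)·cross = 14·5.2500 = 73.5000
edge 3: (5.5,21)→(2,3)  cross = 5.5·3 − 2·21 = -25.5000; (r_i+r_j)·cross = 7.5·-25.5000 = -191.2500
Σcross = 506.2500 → A = |Σcross|/2 = 253.1250 mm²
Σ(r_i+r_j)·cross = 14946.0000 → first moment M = |Σ|/6 = 2491.0000
R_c = M/A = 2491.0000/253.1250 = 9.8410 mm
θ = 34° = 0.593412 rad
V = θ·R_c·A = 0.593412·9.8410·253.1250 = 1478.189 mm³

Volume = 1478.189 mm³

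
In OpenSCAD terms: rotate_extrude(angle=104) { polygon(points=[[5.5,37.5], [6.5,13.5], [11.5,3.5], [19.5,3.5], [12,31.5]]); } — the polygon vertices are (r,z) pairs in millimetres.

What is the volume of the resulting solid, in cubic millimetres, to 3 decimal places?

Profile (r,z), 5 vertices: (5.5,37.5) (6.5,13.5) (11.5,3.5) (19.5,3.5) (12,31.5)
edge 0: (5.5,37.5)→(6.5,13.5)  cross = 5.5·13.5 − 6.5·37.5 = -169.5000; (r_i+r_j)·cross = 12·-169.5000 = -2034.0000
edge 1: (6.5,13.5)→(11.5,3.5)  cross = 6.5·3.5 − 11.5·13.5 = -132.5000; (r_i+r_j)·cross = 18·-132.5000 = -2385.0000
edge 2: (11.5,3.5)→(19.5,3.5)  cross = 11.5·3.5 − 19.5·3.5 = -28.0000; (r_i+r_j)·cross = 31·-28.0000 = -868.0000
edge 3: (19.5,3.5)→(12,31.5)  cross = 19.5·31.5 − 12·3.5 = 572.2500; (r_i+r_j)·cross = 31.5·572.2500 = 18025.8750
edge 4: (12,31.5)→(5.5,37.5)  cross = 12·37.5 − 5.5·31.5 = 276.7500; (r_i+r_j)·cross = 17.5·276.7500 = 4843.1250
Σcross = 519.0000 → A = |Σcross|/2 = 259.5000 mm²
Σ(r_i+r_j)·cross = 17582.0000 → first moment M = |Σ|/6 = 2930.3333
R_c = M/A = 2930.3333/259.5000 = 11.2922 mm
θ = 104° = 1.815142 rad
V = θ·R_c·A = 1.815142·11.2922·259.5000 = 5318.972 mm³

Volume = 5318.972 mm³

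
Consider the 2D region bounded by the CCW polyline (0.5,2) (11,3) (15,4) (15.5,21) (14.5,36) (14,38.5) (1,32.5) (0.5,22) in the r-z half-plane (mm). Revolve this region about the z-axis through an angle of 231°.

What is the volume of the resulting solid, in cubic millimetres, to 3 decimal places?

Profile (r,z), 8 vertices: (0.5,2) (11,3) (15,4) (15.5,21) (14.5,36) (14,38.5) (1,32.5) (0.5,22)
edge 0: (0.5,2)→(11,3)  cross = 0.5·3 − 11·2 = -20.5000; (r_i+r_j)·cross = 11.5·-20.5000 = -235.7500
edge 1: (11,3)→(15,4)  cross = 11·4 − 15·3 = -1.0000; (r_i+r_j)·cross = 26·-1.0000 = -26.0000
edge 2: (15,4)→(15.5,21)  cross = 15·21 − 15.5·4 = 253.0000; (r_i+r_j)·cross = 30.5·253.0000 = 7716.5000
edge 3: (15.5,21)→(14.5,36)  cross = 15.5·36 − 14.5·21 = 253.5000; (r_i+r_j)·cross = 30·253.5000 = 7605.0000
edge 4: (14.5,36)→(14,38.5)  cross = 14.5·38.5 − 14·36 = 54.2500; (r_i+r_j)·cross = 28.5·54.2500 = 1546.1250
edge 5: (14,38.5)→(1,32.5)  cross = 14·32.5 − 1·38.5 = 416.5000; (r_i+r_j)·cross = 15·416.5000 = 6247.5000
edge 6: (1,32.5)→(0.5,22)  cross = 1·22 − 0.5·32.5 = 5.7500; (r_i+r_j)·cross = 1.5·5.7500 = 8.6250
edge 7: (0.5,22)→(0.5,2)  cross = 0.5·2 − 0.5·22 = -10.0000; (r_i+r_j)·cross = 1·-10.0000 = -10.0000
Σcross = 951.5000 → A = |Σcross|/2 = 475.7500 mm²
Σ(r_i+r_j)·cross = 22852.0000 → first moment M = |Σ|/6 = 3808.6667
R_c = M/A = 3808.6667/475.7500 = 8.0056 mm
θ = 231° = 4.031711 rad
V = θ·R_c·A = 4.031711·8.0056·475.7500 = 15355.442 mm³

Volume = 15355.442 mm³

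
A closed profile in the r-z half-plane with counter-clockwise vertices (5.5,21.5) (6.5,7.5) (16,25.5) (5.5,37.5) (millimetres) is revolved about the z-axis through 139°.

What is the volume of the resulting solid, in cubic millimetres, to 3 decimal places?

Volume = 3543.589 mm³

Profile (r,z), 4 vertices: (5.5,21.5) (6.5,7.5) (16,25.5) (5.5,37.5)
edge 0: (5.5,21.5)→(6.5,7.5)  cross = 5.5·7.5 − 6.5·21.5 = -98.5000; (r_i+r_j)·cross = 12·-98.5000 = -1182.0000
edge 1: (6.5,7.5)→(16,25.5)  cross = 6.5·25.5 − 16·7.5 = 45.7500; (r_i+r_j)·cross = 22.5·45.7500 = 1029.3750
edge 2: (16,25.5)→(5.5,37.5)  cross = 16·37.5 − 5.5·25.5 = 459.7500; (r_i+r_j)·cross = 21.5·459.7500 = 9884.6250
edge 3: (5.5,37.5)→(5.5,21.5)  cross = 5.5·21.5 − 5.5·37.5 = -88.0000; (r_i+r_j)·cross = 11·-88.0000 = -968.0000
Σcross = 319.0000 → A = |Σcross|/2 = 159.5000 mm²
Σ(r_i+r_j)·cross = 8764.0000 → first moment M = |Σ|/6 = 1460.6667
R_c = M/A = 1460.6667/159.5000 = 9.1578 mm
θ = 139° = 2.426008 rad
V = θ·R_c·A = 2.426008·9.1578·159.5000 = 3543.589 mm³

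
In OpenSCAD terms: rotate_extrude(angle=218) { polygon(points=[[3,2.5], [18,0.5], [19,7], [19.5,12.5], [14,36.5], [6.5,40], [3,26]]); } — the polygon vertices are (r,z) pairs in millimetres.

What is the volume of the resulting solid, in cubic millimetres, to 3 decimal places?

Volume = 20245.118 mm³

Profile (r,z), 7 vertices: (3,2.5) (18,0.5) (19,7) (19.5,12.5) (14,36.5) (6.5,40) (3,26)
edge 0: (3,2.5)→(18,0.5)  cross = 3·0.5 − 18·2.5 = -43.5000; (r_i+r_j)·cross = 21·-43.5000 = -913.5000
edge 1: (18,0.5)→(19,7)  cross = 18·7 − 19·0.5 = 116.5000; (r_i+r_j)·cross = 37·116.5000 = 4310.5000
edge 2: (19,7)→(19.5,12.5)  cross = 19·12.5 − 19.5·7 = 101.0000; (r_i+r_j)·cross = 38.5·101.0000 = 3888.5000
edge 3: (19.5,12.5)→(14,36.5)  cross = 19.5·36.5 − 14·12.5 = 536.7500; (r_i+r_j)·cross = 33.5·536.7500 = 17981.1250
edge 4: (14,36.5)→(6.5,40)  cross = 14·40 − 6.5·36.5 = 322.7500; (r_i+r_j)·cross = 20.5·322.7500 = 6616.3750
edge 5: (6.5,40)→(3,26)  cross = 6.5·26 − 3·40 = 49.0000; (r_i+r_j)·cross = 9.5·49.0000 = 465.5000
edge 6: (3,26)→(3,2.5)  cross = 3·2.5 − 3·26 = -70.5000; (r_i+r_j)·cross = 6·-70.5000 = -423.0000
Σcross = 1012.0000 → A = |Σcross|/2 = 506.0000 mm²
Σ(r_i+r_j)·cross = 31925.5000 → first moment M = |Σ|/6 = 5320.9167
R_c = M/A = 5320.9167/506.0000 = 10.5156 mm
θ = 218° = 3.804818 rad
V = θ·R_c·A = 3.804818·10.5156·506.0000 = 20245.118 mm³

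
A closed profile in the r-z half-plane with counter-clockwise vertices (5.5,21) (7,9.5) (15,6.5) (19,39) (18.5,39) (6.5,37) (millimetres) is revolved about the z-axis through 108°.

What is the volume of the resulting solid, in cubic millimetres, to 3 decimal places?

Volume = 7249.186 mm³

Profile (r,z), 6 vertices: (5.5,21) (7,9.5) (15,6.5) (19,39) (18.5,39) (6.5,37)
edge 0: (5.5,21)→(7,9.5)  cross = 5.5·9.5 − 7·21 = -94.7500; (r_i+r_j)·cross = 12.5·-94.7500 = -1184.3750
edge 1: (7,9.5)→(15,6.5)  cross = 7·6.5 − 15·9.5 = -97.0000; (r_i+r_j)·cross = 22·-97.0000 = -2134.0000
edge 2: (15,6.5)→(19,39)  cross = 15·39 − 19·6.5 = 461.5000; (r_i+r_j)·cross = 34·461.5000 = 15691.0000
edge 3: (19,39)→(18.5,39)  cross = 19·39 − 18.5·39 = 19.5000; (r_i+r_j)·cross = 37.5·19.5000 = 731.2500
edge 4: (18.5,39)→(6.5,37)  cross = 18.5·37 − 6.5·39 = 431.0000; (r_i+r_j)·cross = 25·431.0000 = 10775.0000
edge 5: (6.5,37)→(5.5,21)  cross = 6.5·21 − 5.5·37 = -67.0000; (r_i+r_j)·cross = 12·-67.0000 = -804.0000
Σcross = 653.2500 → A = |Σcross|/2 = 326.6250 mm²
Σ(r_i+r_j)·cross = 23074.8750 → first moment M = |Σ|/6 = 3845.8125
R_c = M/A = 3845.8125/326.6250 = 11.7744 mm
θ = 108° = 1.884956 rad
V = θ·R_c·A = 1.884956·11.7744·326.6250 = 7249.186 mm³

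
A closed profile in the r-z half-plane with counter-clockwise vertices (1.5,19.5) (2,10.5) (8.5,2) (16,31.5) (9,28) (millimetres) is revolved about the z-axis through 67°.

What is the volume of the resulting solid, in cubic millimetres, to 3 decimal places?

Volume = 2010.075 mm³

Profile (r,z), 5 vertices: (1.5,19.5) (2,10.5) (8.5,2) (16,31.5) (9,28)
edge 0: (1.5,19.5)→(2,10.5)  cross = 1.5·10.5 − 2·19.5 = -23.2500; (r_i+r_j)·cross = 3.5·-23.2500 = -81.3750
edge 1: (2,10.5)→(8.5,2)  cross = 2·2 − 8.5·10.5 = -85.2500; (r_i+r_j)·cross = 10.5·-85.2500 = -895.1250
edge 2: (8.5,2)→(16,31.5)  cross = 8.5·31.5 − 16·2 = 235.7500; (r_i+r_j)·cross = 24.5·235.7500 = 5775.8750
edge 3: (16,31.5)→(9,28)  cross = 16·28 − 9·31.5 = 164.5000; (r_i+r_j)·cross = 25·164.5000 = 4112.5000
edge 4: (9,28)→(1.5,19.5)  cross = 9·19.5 − 1.5·28 = 133.5000; (r_i+r_j)·cross = 10.5·133.5000 = 1401.7500
Σcross = 425.2500 → A = |Σcross|/2 = 212.6250 mm²
Σ(r_i+r_j)·cross = 10313.6250 → first moment M = |Σ|/6 = 1718.9375
R_c = M/A = 1718.9375/212.6250 = 8.0844 mm
θ = 67° = 1.169371 rad
V = θ·R_c·A = 1.169371·8.0844·212.6250 = 2010.075 mm³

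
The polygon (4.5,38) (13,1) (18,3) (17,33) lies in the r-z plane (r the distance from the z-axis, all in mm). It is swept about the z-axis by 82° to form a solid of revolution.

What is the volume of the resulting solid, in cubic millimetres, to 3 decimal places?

Volume = 5196.578 mm³

Profile (r,z), 4 vertices: (4.5,38) (13,1) (18,3) (17,33)
edge 0: (4.5,38)→(13,1)  cross = 4.5·1 − 13·38 = -489.5000; (r_i+r_j)·cross = 17.5·-489.5000 = -8566.2500
edge 1: (13,1)→(18,3)  cross = 13·3 − 18·1 = 21.0000; (r_i+r_j)·cross = 31·21.0000 = 651.0000
edge 2: (18,3)→(17,33)  cross = 18·33 − 17·3 = 543.0000; (r_i+r_j)·cross = 35·543.0000 = 19005.0000
edge 3: (17,33)→(4.5,38)  cross = 17·38 − 4.5·33 = 497.5000; (r_i+r_j)·cross = 21.5·497.5000 = 10696.2500
Σcross = 572.0000 → A = |Σcross|/2 = 286.0000 mm²
Σ(r_i+r_j)·cross = 21786.0000 → first moment M = |Σ|/6 = 3631.0000
R_c = M/A = 3631.0000/286.0000 = 12.6958 mm
θ = 82° = 1.431170 rad
V = θ·R_c·A = 1.431170·12.6958·286.0000 = 5196.578 mm³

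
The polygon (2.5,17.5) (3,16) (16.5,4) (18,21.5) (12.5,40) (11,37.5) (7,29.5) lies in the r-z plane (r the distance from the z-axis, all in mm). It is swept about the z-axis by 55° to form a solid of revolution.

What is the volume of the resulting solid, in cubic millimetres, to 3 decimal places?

Profile (r,z), 7 vertices: (2.5,17.5) (3,16) (16.5,4) (18,21.5) (12.5,40) (11,37.5) (7,29.5)
edge 0: (2.5,17.5)→(3,16)  cross = 2.5·16 − 3·17.5 = -12.5000; (r_i+r_j)·cross = 5.5·-12.5000 = -68.7500
edge 1: (3,16)→(16.5,4)  cross = 3·4 − 16.5·16 = -252.0000; (r_i+r_j)·cross = 19.5·-252.0000 = -4914.0000
edge 2: (16.5,4)→(18,21.5)  cross = 16.5·21.5 − 18·4 = 282.7500; (r_i+r_j)·cross = 34.5·282.7500 = 9754.8750
edge 3: (18,21.5)→(12.5,40)  cross = 18·40 − 12.5·21.5 = 451.2500; (r_i+r_j)·cross = 30.5·451.2500 = 13763.1250
edge 4: (12.5,40)→(11,37.5)  cross = 12.5·37.5 − 11·40 = 28.7500; (r_i+r_j)·cross = 23.5·28.7500 = 675.6250
edge 5: (11,37.5)→(7,29.5)  cross = 11·29.5 − 7·37.5 = 62.0000; (r_i+r_j)·cross = 18·62.0000 = 1116.0000
edge 6: (7,29.5)→(2.5,17.5)  cross = 7·17.5 − 2.5·29.5 = 48.7500; (r_i+r_j)·cross = 9.5·48.7500 = 463.1250
Σcross = 609.0000 → A = |Σcross|/2 = 304.5000 mm²
Σ(r_i+r_j)·cross = 20790.0000 → first moment M = |Σ|/6 = 3465.0000
R_c = M/A = 3465.0000/304.5000 = 11.3793 mm
θ = 55° = 0.959931 rad
V = θ·R_c·A = 0.959931·11.3793·304.5000 = 3326.161 mm³

Volume = 3326.161 mm³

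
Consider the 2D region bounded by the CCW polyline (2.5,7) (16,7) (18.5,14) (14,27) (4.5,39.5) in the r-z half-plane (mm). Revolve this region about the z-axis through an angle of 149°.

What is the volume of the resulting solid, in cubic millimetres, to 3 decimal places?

Profile (r,z), 5 vertices: (2.5,7) (16,7) (18.5,14) (14,27) (4.5,39.5)
edge 0: (2.5,7)→(16,7)  cross = 2.5·7 − 16·7 = -94.5000; (r_i+r_j)·cross = 18.5·-94.5000 = -1748.2500
edge 1: (16,7)→(18.5,14)  cross = 16·14 − 18.5·7 = 94.5000; (r_i+r_j)·cross = 34.5·94.5000 = 3260.2500
edge 2: (18.5,14)→(14,27)  cross = 18.5·27 − 14·14 = 303.5000; (r_i+r_j)·cross = 32.5·303.5000 = 9863.7500
edge 3: (14,27)→(4.5,39.5)  cross = 14·39.5 − 4.5·27 = 431.5000; (r_i+r_j)·cross = 18.5·431.5000 = 7982.7500
edge 4: (4.5,39.5)→(2.5,7)  cross = 4.5·7 − 2.5·39.5 = -67.2500; (r_i+r_j)·cross = 7·-67.2500 = -470.7500
Σcross = 667.7500 → A = |Σcross|/2 = 333.8750 mm²
Σ(r_i+r_j)·cross = 18887.7500 → first moment M = |Σ|/6 = 3147.9583
R_c = M/A = 3147.9583/333.8750 = 9.4286 mm
θ = 149° = 2.600541 rad
V = θ·R_c·A = 2.600541·9.4286·333.8750 = 8186.393 mm³

Volume = 8186.393 mm³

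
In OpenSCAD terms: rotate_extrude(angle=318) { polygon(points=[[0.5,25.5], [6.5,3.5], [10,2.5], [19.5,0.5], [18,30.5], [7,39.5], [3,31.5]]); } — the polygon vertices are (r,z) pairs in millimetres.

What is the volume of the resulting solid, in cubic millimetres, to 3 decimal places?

Profile (r,z), 7 vertices: (0.5,25.5) (6.5,3.5) (10,2.5) (19.5,0.5) (18,30.5) (7,39.5) (3,31.5)
edge 0: (0.5,25.5)→(6.5,3.5)  cross = 0.5·3.5 − 6.5·25.5 = -164.0000; (r_i+r_j)·cross = 7·-164.0000 = -1148.0000
edge 1: (6.5,3.5)→(10,2.5)  cross = 6.5·2.5 − 10·3.5 = -18.7500; (r_i+r_j)·cross = 16.5·-18.7500 = -309.3750
edge 2: (10,2.5)→(19.5,0.5)  cross = 10·0.5 − 19.5·2.5 = -43.7500; (r_i+r_j)·cross = 29.5·-43.7500 = -1290.6250
edge 3: (19.5,0.5)→(18,30.5)  cross = 19.5·30.5 − 18·0.5 = 585.7500; (r_i+r_j)·cross = 37.5·585.7500 = 21965.6250
edge 4: (18,30.5)→(7,39.5)  cross = 18·39.5 − 7·30.5 = 497.5000; (r_i+r_j)·cross = 25·497.5000 = 12437.5000
edge 5: (7,39.5)→(3,31.5)  cross = 7·31.5 − 3·39.5 = 102.0000; (r_i+r_j)·cross = 10·102.0000 = 1020.0000
edge 6: (3,31.5)→(0.5,25.5)  cross = 3·25.5 − 0.5·31.5 = 60.7500; (r_i+r_j)·cross = 3.5·60.7500 = 212.6250
Σcross = 1019.5000 → A = |Σcross|/2 = 509.7500 mm²
Σ(r_i+r_j)·cross = 32887.7500 → first moment M = |Σ|/6 = 5481.2917
R_c = M/A = 5481.2917/509.7500 = 10.7529 mm
θ = 318° = 5.550147 rad
V = θ·R_c·A = 5.550147·10.7529·509.7500 = 30421.975 mm³

Volume = 30421.975 mm³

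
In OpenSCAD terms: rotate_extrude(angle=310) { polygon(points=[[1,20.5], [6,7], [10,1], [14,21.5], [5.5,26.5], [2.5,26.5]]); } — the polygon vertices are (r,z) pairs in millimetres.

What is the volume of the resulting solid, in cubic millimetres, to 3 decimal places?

Profile (r,z), 6 vertices: (1,20.5) (6,7) (10,1) (14,21.5) (5.5,26.5) (2.5,26.5)
edge 0: (1,20.5)→(6,7)  cross = 1·7 − 6·20.5 = -116.0000; (r_i+r_j)·cross = 7·-116.0000 = -812.0000
edge 1: (6,7)→(10,1)  cross = 6·1 − 10·7 = -64.0000; (r_i+r_j)·cross = 16·-64.0000 = -1024.0000
edge 2: (10,1)→(14,21.5)  cross = 10·21.5 − 14·1 = 201.0000; (r_i+r_j)·cross = 24·201.0000 = 4824.0000
edge 3: (14,21.5)→(5.5,26.5)  cross = 14·26.5 − 5.5·21.5 = 252.7500; (r_i+r_j)·cross = 19.5·252.7500 = 4928.6250
edge 4: (5.5,26.5)→(2.5,26.5)  cross = 5.5·26.5 − 2.5·26.5 = 79.5000; (r_i+r_j)·cross = 8·79.5000 = 636.0000
edge 5: (2.5,26.5)→(1,20.5)  cross = 2.5·20.5 − 1·26.5 = 24.7500; (r_i+r_j)·cross = 3.5·24.7500 = 86.6250
Σcross = 378.0000 → A = |Σcross|/2 = 189.0000 mm²
Σ(r_i+r_j)·cross = 8639.2500 → first moment M = |Σ|/6 = 1439.8750
R_c = M/A = 1439.8750/189.0000 = 7.6184 mm
θ = 310° = 5.410521 rad
V = θ·R_c·A = 5.410521·7.6184·189.0000 = 7790.473 mm³

Volume = 7790.473 mm³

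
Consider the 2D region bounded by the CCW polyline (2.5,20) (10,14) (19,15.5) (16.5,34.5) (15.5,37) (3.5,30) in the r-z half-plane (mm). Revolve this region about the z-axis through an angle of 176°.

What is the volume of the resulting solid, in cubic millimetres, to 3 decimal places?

Volume = 9050.550 mm³

Profile (r,z), 6 vertices: (2.5,20) (10,14) (19,15.5) (16.5,34.5) (15.5,37) (3.5,30)
edge 0: (2.5,20)→(10,14)  cross = 2.5·14 − 10·20 = -165.0000; (r_i+r_j)·cross = 12.5·-165.0000 = -2062.5000
edge 1: (10,14)→(19,15.5)  cross = 10·15.5 − 19·14 = -111.0000; (r_i+r_j)·cross = 29·-111.0000 = -3219.0000
edge 2: (19,15.5)→(16.5,34.5)  cross = 19·34.5 − 16.5·15.5 = 399.7500; (r_i+r_j)·cross = 35.5·399.7500 = 14191.1250
edge 3: (16.5,34.5)→(15.5,37)  cross = 16.5·37 − 15.5·34.5 = 75.7500; (r_i+r_j)·cross = 32·75.7500 = 2424.0000
edge 4: (15.5,37)→(3.5,30)  cross = 15.5·30 − 3.5·37 = 335.5000; (r_i+r_j)·cross = 19·335.5000 = 6374.5000
edge 5: (3.5,30)→(2.5,20)  cross = 3.5·20 − 2.5·30 = -5.0000; (r_i+r_j)·cross = 6·-5.0000 = -30.0000
Σcross = 530.0000 → A = |Σcross|/2 = 265.0000 mm²
Σ(r_i+r_j)·cross = 17678.1250 → first moment M = |Σ|/6 = 2946.3542
R_c = M/A = 2946.3542/265.0000 = 11.1183 mm
θ = 176° = 3.071779 rad
V = θ·R_c·A = 3.071779·11.1183·265.0000 = 9050.550 mm³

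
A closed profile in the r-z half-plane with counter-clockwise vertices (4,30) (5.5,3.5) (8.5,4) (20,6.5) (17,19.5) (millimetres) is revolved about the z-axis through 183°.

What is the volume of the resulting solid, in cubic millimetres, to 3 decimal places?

Profile (r,z), 5 vertices: (4,30) (5.5,3.5) (8.5,4) (20,6.5) (17,19.5)
edge 0: (4,30)→(5.5,3.5)  cross = 4·3.5 − 5.5·30 = -151.0000; (r_i+r_j)·cross = 9.5·-151.0000 = -1434.5000
edge 1: (5.5,3.5)→(8.5,4)  cross = 5.5·4 − 8.5·3.5 = -7.7500; (r_i+r_j)·cross = 14·-7.7500 = -108.5000
edge 2: (8.5,4)→(20,6.5)  cross = 8.5·6.5 − 20·4 = -24.7500; (r_i+r_j)·cross = 28.5·-24.7500 = -705.3750
edge 3: (20,6.5)→(17,19.5)  cross = 20·19.5 − 17·6.5 = 279.5000; (r_i+r_j)·cross = 37·279.5000 = 10341.5000
edge 4: (17,19.5)→(4,30)  cross = 17·30 − 4·19.5 = 432.0000; (r_i+r_j)·cross = 21·432.0000 = 9072.0000
Σcross = 528.0000 → A = |Σcross|/2 = 264.0000 mm²
Σ(r_i+r_j)·cross = 17165.1250 → first moment M = |Σ|/6 = 2860.8542
R_c = M/A = 2860.8542/264.0000 = 10.8366 mm
θ = 183° = 3.193953 rad
V = θ·R_c·A = 3.193953·10.8366·264.0000 = 9137.432 mm³

Volume = 9137.432 mm³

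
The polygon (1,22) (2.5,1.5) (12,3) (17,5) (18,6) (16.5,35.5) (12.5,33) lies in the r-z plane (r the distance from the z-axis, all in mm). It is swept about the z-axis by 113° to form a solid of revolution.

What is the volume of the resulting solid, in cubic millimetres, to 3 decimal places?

Profile (r,z), 7 vertices: (1,22) (2.5,1.5) (12,3) (17,5) (18,6) (16.5,35.5) (12.5,33)
edge 0: (1,22)→(2.5,1.5)  cross = 1·1.5 − 2.5·22 = -53.5000; (r_i+r_j)·cross = 3.5·-53.5000 = -187.2500
edge 1: (2.5,1.5)→(12,3)  cross = 2.5·3 − 12·1.5 = -10.5000; (r_i+r_j)·cross = 14.5·-10.5000 = -152.2500
edge 2: (12,3)→(17,5)  cross = 12·5 − 17·3 = 9.0000; (r_i+r_j)·cross = 29·9.0000 = 261.0000
edge 3: (17,5)→(18,6)  cross = 17·6 − 18·5 = 12.0000; (r_i+r_j)·cross = 35·12.0000 = 420.0000
edge 4: (18,6)→(16.5,35.5)  cross = 18·35.5 − 16.5·6 = 540.0000; (r_i+r_j)·cross = 34.5·540.0000 = 18630.0000
edge 5: (16.5,35.5)→(12.5,33)  cross = 16.5·33 − 12.5·35.5 = 100.7500; (r_i+r_j)·cross = 29·100.7500 = 2921.7500
edge 6: (12.5,33)→(1,22)  cross = 12.5·22 − 1·33 = 242.0000; (r_i+r_j)·cross = 13.5·242.0000 = 3267.0000
Σcross = 839.7500 → A = |Σcross|/2 = 419.8750 mm²
Σ(r_i+r_j)·cross = 25160.2500 → first moment M = |Σ|/6 = 4193.3750
R_c = M/A = 4193.3750/419.8750 = 9.9872 mm
θ = 113° = 1.972222 rad
V = θ·R_c·A = 1.972222·9.9872·419.8750 = 8270.267 mm³

Volume = 8270.267 mm³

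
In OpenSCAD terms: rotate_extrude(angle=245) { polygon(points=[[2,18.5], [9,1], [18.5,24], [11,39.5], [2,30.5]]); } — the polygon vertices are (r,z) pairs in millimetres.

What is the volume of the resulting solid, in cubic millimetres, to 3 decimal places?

Profile (r,z), 5 vertices: (2,18.5) (9,1) (18.5,24) (11,39.5) (2,30.5)
edge 0: (2,18.5)→(9,1)  cross = 2·1 − 9·18.5 = -164.5000; (r_i+r_j)·cross = 11·-164.5000 = -1809.5000
edge 1: (9,1)→(18.5,24)  cross = 9·24 − 18.5·1 = 197.5000; (r_i+r_j)·cross = 27.5·197.5000 = 5431.2500
edge 2: (18.5,24)→(11,39.5)  cross = 18.5·39.5 − 11·24 = 466.7500; (r_i+r_j)·cross = 29.5·466.7500 = 13769.1250
edge 3: (11,39.5)→(2,30.5)  cross = 11·30.5 − 2·39.5 = 256.5000; (r_i+r_j)·cross = 13·256.5000 = 3334.5000
edge 4: (2,30.5)→(2,18.5)  cross = 2·18.5 − 2·30.5 = -24.0000; (r_i+r_j)·cross = 4·-24.0000 = -96.0000
Σcross = 732.2500 → A = |Σcross|/2 = 366.1250 mm²
Σ(r_i+r_j)·cross = 20629.3750 → first moment M = |Σ|/6 = 3438.2292
R_c = M/A = 3438.2292/366.1250 = 9.3909 mm
θ = 245° = 4.276057 rad
V = θ·R_c·A = 4.276057·9.3909·366.1250 = 14702.063 mm³

Volume = 14702.063 mm³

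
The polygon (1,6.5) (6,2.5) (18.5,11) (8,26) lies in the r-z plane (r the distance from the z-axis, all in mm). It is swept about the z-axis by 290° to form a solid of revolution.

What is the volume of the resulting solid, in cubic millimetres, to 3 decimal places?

Volume = 9175.469 mm³

Profile (r,z), 4 vertices: (1,6.5) (6,2.5) (18.5,11) (8,26)
edge 0: (1,6.5)→(6,2.5)  cross = 1·2.5 − 6·6.5 = -36.5000; (r_i+r_j)·cross = 7·-36.5000 = -255.5000
edge 1: (6,2.5)→(18.5,11)  cross = 6·11 − 18.5·2.5 = 19.7500; (r_i+r_j)·cross = 24.5·19.7500 = 483.8750
edge 2: (18.5,11)→(8,26)  cross = 18.5·26 − 8·11 = 393.0000; (r_i+r_j)·cross = 26.5·393.0000 = 10414.5000
edge 3: (8,26)→(1,6.5)  cross = 8·6.5 − 1·26 = 26.0000; (r_i+r_j)·cross = 9·26.0000 = 234.0000
Σcross = 402.2500 → A = |Σcross|/2 = 201.1250 mm²
Σ(r_i+r_j)·cross = 10876.8750 → first moment M = |Σ|/6 = 1812.8125
R_c = M/A = 1812.8125/201.1250 = 9.0134 mm
θ = 290° = 5.061455 rad
V = θ·R_c·A = 5.061455·9.0134·201.1250 = 9175.469 mm³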